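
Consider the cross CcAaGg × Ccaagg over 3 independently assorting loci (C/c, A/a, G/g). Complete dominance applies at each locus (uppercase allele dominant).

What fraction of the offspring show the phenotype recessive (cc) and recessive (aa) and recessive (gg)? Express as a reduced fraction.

CcAaGg gametes: CAG×1, CAg×1, CaG×1, Cag×1, cAG×1, cAg×1, caG×1, cag×1
Ccaagg gametes: Cag×4, cag×4
CcAaGg×Ccaagg grid (8·8=64): CCAaGg=4 CCAagg=4 CCaaGg=4 CCaagg=4 CcAaGg=8 CcAagg=8 CcaaGg=8 Ccaagg=8 ccAaGg=4 ccAagg=4 ccaaGg=4 ccaagg=4
cc aa gg hits 4/64; gcd=4; 4÷4/64÷4 = 1/16

P(cc aa gg) = 1/16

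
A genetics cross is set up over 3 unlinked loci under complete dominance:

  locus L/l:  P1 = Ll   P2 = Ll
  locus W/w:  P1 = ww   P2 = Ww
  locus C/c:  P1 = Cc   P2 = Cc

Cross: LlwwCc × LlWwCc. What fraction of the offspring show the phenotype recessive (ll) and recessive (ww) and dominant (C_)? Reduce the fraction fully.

LlwwCc gametes: LwC×2, Lwc×2, lwC×2, lwc×2
LlWwCc gametes: LWC×1, LWc×1, LwC×1, Lwc×1, lWC×1, lWc×1, lwC×1, lwc×1
LlwwCc×LlWwCc grid (8·8=64): LLWwCC=2 LLWwCc=4 LLWwcc=2 LLwwCC=2 LLwwCc=4 LLwwcc=2 LlWwCC=4 LlWwCc=8 LlWwcc=4 LlwwCC=4 LlwwCc=8 Llwwcc=4 llWwCC=2 llWwCc=4 llWwcc=2 llwwCC=2 llwwCc=4 llwwcc=2
ll ww C_ hits 6/64; gcd=2; 6÷2/64÷2 = 3/32

P(ll ww C_) = 3/32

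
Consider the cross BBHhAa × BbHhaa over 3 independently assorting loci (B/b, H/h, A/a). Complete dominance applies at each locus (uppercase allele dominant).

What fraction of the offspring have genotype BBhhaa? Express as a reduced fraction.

P(BBhhaa) = 1/16

BBHhAa gametes: BHA×2, BHa×2, BhA×2, Bha×2
BbHhaa gametes: BHa×2, Bha×2, bHa×2, bha×2
BBHhAa×BbHhaa grid (8·8=64): BBHHAa=4 BBHHaa=4 BBHhAa=8 BBHhaa=8 BBhhAa=4 BBhhaa=4 BbHHAa=4 BbHHaa=4 BbHhAa=8 BbHhaa=8 BbhhAa=4 Bbhhaa=4
BBhhaa hits 4/64; gcd=4; 4÷4/64÷4 = 1/16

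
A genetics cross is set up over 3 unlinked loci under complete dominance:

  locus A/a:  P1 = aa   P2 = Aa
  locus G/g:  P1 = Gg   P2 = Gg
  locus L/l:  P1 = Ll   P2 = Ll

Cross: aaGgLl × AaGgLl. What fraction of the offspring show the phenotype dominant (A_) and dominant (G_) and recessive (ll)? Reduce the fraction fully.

P(A_ G_ ll) = 3/32

aaGgLl gametes: aGL×2, aGl×2, agL×2, agl×2
AaGgLl gametes: AGL×1, AGl×1, AgL×1, Agl×1, aGL×1, aGl×1, agL×1, agl×1
aaGgLl×AaGgLl grid (8·8=64): AaGGLL=2 AaGGLl=4 AaGGll=2 AaGgLL=4 AaGgLl=8 AaGgll=4 AaggLL=2 AaggLl=4 Aaggll=2 aaGGLL=2 aaGGLl=4 aaGGll=2 aaGgLL=4 aaGgLl=8 aaGgll=4 aaggLL=2 aaggLl=4 aaggll=2
A_ G_ ll hits 6/64; gcd=2; 6÷2/64÷2 = 3/32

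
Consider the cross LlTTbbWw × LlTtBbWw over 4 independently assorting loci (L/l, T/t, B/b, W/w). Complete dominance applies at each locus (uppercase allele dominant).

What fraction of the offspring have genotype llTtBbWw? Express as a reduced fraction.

LlTTbbWw gametes: LTbW×4, LTbw×4, lTbW×4, lTbw×4
LlTtBbWw gametes: LTBW×1, LTBw×1, LTbW×1, LTbw×1, LtBW×1, LtBw×1, LtbW×1, Ltbw×1, lTBW×1, lTBw×1, lTbW×1, lTbw×1, ltBW×1, ltBw×1, ltbW×1, ltbw×1
LlTTbbWw×LlTtBbWw grid (16·16=256): LLTTBbWW=4 LLTTBbWw=8 LLTTBbww=4 LLTTbbWW=4 LLTTbbWw=8 LLTTbbww=4 LLTtBbWW=4 LLTtBbWw=8 LLTtBbww=4 LLTtbbWW=4 LLTtbbWw=8 LLTtbbww=4 LlTTBbWW=8 LlTTBbWw=16 LlTTBbww=8 LlTTbbWW=8 LlTTbbWw=16 LlTTbbww=8 LlTtBbWW=8 LlTtBbWw=16 LlTtBbww=8 LlTtbbWW=8 LlTtbbWw=16 LlTtbbww=8 llTTBbWW=4 llTTBbWw=8 llTTBbww=4 llTTbbWW=4 llTTbbWw=8 llTTbbww=4 llTtBbWW=4 llTtBbWw=8 llTtBbww=4 llTtbbWW=4 llTtbbWw=8 llTtbbww=4
llTtBbWw hits 8/256; gcd=8; 8÷8/256÷8 = 1/32

P(llTtBbWw) = 1/32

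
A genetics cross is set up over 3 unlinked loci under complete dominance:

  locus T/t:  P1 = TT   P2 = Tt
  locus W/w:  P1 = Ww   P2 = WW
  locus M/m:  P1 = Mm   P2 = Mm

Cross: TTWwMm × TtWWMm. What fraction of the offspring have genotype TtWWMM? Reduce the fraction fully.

P(TtWWMM) = 1/16

TTWwMm gametes: TWM×2, TWm×2, TwM×2, Twm×2
TtWWMm gametes: TWM×2, TWm×2, tWM×2, tWm×2
TTWwMm×TtWWMm grid (8·8=64): TTWWMM=4 TTWWMm=8 TTWWmm=4 TTWwMM=4 TTWwMm=8 TTWwmm=4 TtWWMM=4 TtWWMm=8 TtWWmm=4 TtWwMM=4 TtWwMm=8 TtWwmm=4
TtWWMM hits 4/64; gcd=4; 4÷4/64÷4 = 1/16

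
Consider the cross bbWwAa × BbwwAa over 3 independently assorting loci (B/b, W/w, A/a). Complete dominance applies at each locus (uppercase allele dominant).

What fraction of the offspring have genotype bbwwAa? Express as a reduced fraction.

bbWwAa gametes: bWA×2, bWa×2, bwA×2, bwa×2
BbwwAa gametes: BwA×2, Bwa×2, bwA×2, bwa×2
bbWwAa×BbwwAa grid (8·8=64): BbWwAA=4 BbWwAa=8 BbWwaa=4 BbwwAA=4 BbwwAa=8 Bbwwaa=4 bbWwAA=4 bbWwAa=8 bbWwaa=4 bbwwAA=4 bbwwAa=8 bbwwaa=4
bbwwAa hits 8/64; gcd=8; 8÷8/64÷8 = 1/8

P(bbwwAa) = 1/8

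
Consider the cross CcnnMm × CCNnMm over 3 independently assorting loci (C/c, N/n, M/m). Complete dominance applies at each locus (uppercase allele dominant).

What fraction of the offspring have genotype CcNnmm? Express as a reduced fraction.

CcnnMm gametes: CnM×2, Cnm×2, cnM×2, cnm×2
CCNnMm gametes: CNM×2, CNm×2, CnM×2, Cnm×2
CcnnMm×CCNnMm grid (8·8=64): CCNnMM=4 CCNnMm=8 CCNnmm=4 CCnnMM=4 CCnnMm=8 CCnnmm=4 CcNnMM=4 CcNnMm=8 CcNnmm=4 CcnnMM=4 CcnnMm=8 Ccnnmm=4
CcNnmm hits 4/64; gcd=4; 4÷4/64÷4 = 1/16

P(CcNnmm) = 1/16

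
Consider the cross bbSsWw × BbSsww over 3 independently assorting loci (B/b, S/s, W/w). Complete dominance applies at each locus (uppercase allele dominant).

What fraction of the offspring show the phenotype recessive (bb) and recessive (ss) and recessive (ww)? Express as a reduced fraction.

P(bb ss ww) = 1/16

bbSsWw gametes: bSW×2, bSw×2, bsW×2, bsw×2
BbSsww gametes: BSw×2, Bsw×2, bSw×2, bsw×2
bbSsWw×BbSsww grid (8·8=64): BbSSWw=4 BbSSww=4 BbSsWw=8 BbSsww=8 BbssWw=4 Bbssww=4 bbSSWw=4 bbSSww=4 bbSsWw=8 bbSsww=8 bbssWw=4 bbssww=4
bb ss ww hits 4/64; gcd=4; 4÷4/64÷4 = 1/16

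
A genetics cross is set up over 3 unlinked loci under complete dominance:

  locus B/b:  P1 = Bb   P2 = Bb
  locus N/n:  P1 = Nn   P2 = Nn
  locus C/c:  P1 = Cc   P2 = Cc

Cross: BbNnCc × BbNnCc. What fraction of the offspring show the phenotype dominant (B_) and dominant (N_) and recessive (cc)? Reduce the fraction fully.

BbNnCc gametes: BNC×1, BNc×1, BnC×1, Bnc×1, bNC×1, bNc×1, bnC×1, bnc×1
BbNnCc gametes: BNC×1, BNc×1, BnC×1, Bnc×1, bNC×1, bNc×1, bnC×1, bnc×1
BbNnCc×BbNnCc grid (8·8=64): BBNNCC=1 BBNNCc=2 BBNNcc=1 BBNnCC=2 BBNnCc=4 BBNncc=2 BBnnCC=1 BBnnCc=2 BBnncc=1 BbNNCC=2 BbNNCc=4 BbNNcc=2 BbNnCC=4 BbNnCc=8 BbNncc=4 BbnnCC=2 BbnnCc=4 Bbnncc=2 bbNNCC=1 bbNNCc=2 bbNNcc=1 bbNnCC=2 bbNnCc=4 bbNncc=2 bbnnCC=1 bbnnCc=2 bbnncc=1
B_ N_ cc hits 9/64; gcd=1; 9÷1/64÷1 = 9/64

P(B_ N_ cc) = 9/64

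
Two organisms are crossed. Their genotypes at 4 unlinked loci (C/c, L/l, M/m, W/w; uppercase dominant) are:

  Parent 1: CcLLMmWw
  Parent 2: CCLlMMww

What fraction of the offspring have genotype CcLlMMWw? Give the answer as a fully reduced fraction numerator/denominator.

CcLLMmWw gametes: CLMW×2, CLMw×2, CLmW×2, CLmw×2, cLMW×2, cLMw×2, cLmW×2, cLmw×2
CCLlMMww gametes: CLMw×8, ClMw×8
CcLLMmWw×CCLlMMww grid (16·16=256): CCLLMMWw=16 CCLLMMww=16 CCLLMmWw=16 CCLLMmww=16 CCLlMMWw=16 CCLlMMww=16 CCLlMmWw=16 CCLlMmww=16 CcLLMMWw=16 CcLLMMww=16 CcLLMmWw=16 CcLLMmww=16 CcLlMMWw=16 CcLlMMww=16 CcLlMmWw=16 CcLlMmww=16
CcLlMMWw hits 16/256; gcd=16; 16÷16/256÷16 = 1/16

P(CcLlMMWw) = 1/16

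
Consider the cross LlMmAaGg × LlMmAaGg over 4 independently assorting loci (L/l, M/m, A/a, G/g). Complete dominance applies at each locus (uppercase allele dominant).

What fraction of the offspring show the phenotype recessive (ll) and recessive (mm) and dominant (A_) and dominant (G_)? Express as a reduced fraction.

P(ll mm A_ G_) = 9/256

LlMmAaGg gametes: LMAG×1, LMAg×1, LMaG×1, LMag×1, LmAG×1, LmAg×1, LmaG×1, Lmag×1, lMAG×1, lMAg×1, lMaG×1, lMag×1, lmAG×1, lmAg×1, lmaG×1, lmag×1
LlMmAaGg gametes: LMAG×1, LMAg×1, LMaG×1, LMag×1, LmAG×1, LmAg×1, LmaG×1, Lmag×1, lMAG×1, lMAg×1, lMaG×1, lMag×1, lmAG×1, lmAg×1, lmaG×1, lmag×1
LlMmAaGg×LlMmAaGg grid (16·16=256): LLMMAAGG=1 LLMMAAGg=2 LLMMAAgg=1 LLMMAaGG=2 LLMMAaGg=4 LLMMAagg=2 LLMMaaGG=1 LLMMaaGg=2 LLMMaagg=1 LLMmAAGG=2 LLMmAAGg=4 LLMmAAgg=2 LLMmAaGG=4 LLMmAaGg=8 LLMmAagg=4 LLMmaaGG=2 LLMmaaGg=4 LLMmaagg=2 LLmmAAGG=1 LLmmAAGg=2 LLmmAAgg=1 LLmmAaGG=2 LLmmAaGg=4 LLmmAagg=2 LLmmaaGG=1 LLmmaaGg=2 LLmmaagg=1 LlMMAAGG=2 LlMMAAGg=4 LlMMAAgg=2 LlMMAaGG=4 LlMMAaGg=8 LlMMAagg=4 LlMMaaGG=2 LlMMaaGg=4 LlMMaagg=2 LlMmAAGG=4 LlMmAAGg=8 LlMmAAgg=4 LlMmAaGG=8 LlMmAaGg=16 LlMmAagg=8 LlMmaaGG=4 LlMmaaGg=8 LlMmaagg=4 LlmmAAGG=2 LlmmAAGg=4 LlmmAAgg=2 LlmmAaGG=4 LlmmAaGg=8 LlmmAagg=4 LlmmaaGG=2 LlmmaaGg=4 Llmmaagg=2 llMMAAGG=1 llMMAAGg=2 llMMAAgg=1 llMMAaGG=2 llMMAaGg=4 llMMAagg=2 llMMaaGG=1 llMMaaGg=2 llMMaagg=1 llMmAAGG=2 llMmAAGg=4 llMmAAgg=2 llMmAaGG=4 llMmAaGg=8 llMmAagg=4 llMmaaGG=2 llMmaaGg=4 llMmaagg=2 llmmAAGG=1 llmmAAGg=2 llmmAAgg=1 llmmAaGG=2 llmmAaGg=4 llmmAagg=2 llmmaaGG=1 llmmaaGg=2 llmmaagg=1
ll mm A_ G_ hits 9/256; gcd=1; 9÷1/256÷1 = 9/256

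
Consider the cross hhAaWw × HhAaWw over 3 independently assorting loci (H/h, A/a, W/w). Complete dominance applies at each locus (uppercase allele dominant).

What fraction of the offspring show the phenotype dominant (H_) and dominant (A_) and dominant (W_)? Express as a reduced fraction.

hhAaWw gametes: hAW×2, hAw×2, haW×2, haw×2
HhAaWw gametes: HAW×1, HAw×1, HaW×1, Haw×1, hAW×1, hAw×1, haW×1, haw×1
hhAaWw×HhAaWw grid (8·8=64): HhAAWW=2 HhAAWw=4 HhAAww=2 HhAaWW=4 HhAaWw=8 HhAaww=4 HhaaWW=2 HhaaWw=4 Hhaaww=2 hhAAWW=2 hhAAWw=4 hhAAww=2 hhAaWW=4 hhAaWw=8 hhAaww=4 hhaaWW=2 hhaaWw=4 hhaaww=2
H_ A_ W_ hits 18/64; gcd=2; 18÷2/64÷2 = 9/32

P(H_ A_ W_) = 9/32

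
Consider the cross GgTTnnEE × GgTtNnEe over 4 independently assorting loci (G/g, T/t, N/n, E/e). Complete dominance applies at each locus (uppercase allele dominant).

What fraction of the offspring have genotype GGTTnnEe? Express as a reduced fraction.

P(GGTTnnEe) = 1/32

GgTTnnEE gametes: GTnE×8, gTnE×8
GgTtNnEe gametes: GTNE×1, GTNe×1, GTnE×1, GTne×1, GtNE×1, GtNe×1, GtnE×1, Gtne×1, gTNE×1, gTNe×1, gTnE×1, gTne×1, gtNE×1, gtNe×1, gtnE×1, gtne×1
GgTTnnEE×GgTtNnEe grid (16·16=256): GGTTNnEE=8 GGTTNnEe=8 GGTTnnEE=8 GGTTnnEe=8 GGTtNnEE=8 GGTtNnEe=8 GGTtnnEE=8 GGTtnnEe=8 GgTTNnEE=16 GgTTNnEe=16 GgTTnnEE=16 GgTTnnEe=16 GgTtNnEE=16 GgTtNnEe=16 GgTtnnEE=16 GgTtnnEe=16 ggTTNnEE=8 ggTTNnEe=8 ggTTnnEE=8 ggTTnnEe=8 ggTtNnEE=8 ggTtNnEe=8 ggTtnnEE=8 ggTtnnEe=8
GGTTnnEe hits 8/256; gcd=8; 8÷8/256÷8 = 1/32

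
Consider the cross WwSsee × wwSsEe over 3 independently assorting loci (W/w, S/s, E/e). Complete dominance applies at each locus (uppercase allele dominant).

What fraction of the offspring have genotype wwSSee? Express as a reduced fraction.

P(wwSSee) = 1/16

WwSsee gametes: WSe×2, Wse×2, wSe×2, wse×2
wwSsEe gametes: wSE×2, wSe×2, wsE×2, wse×2
WwSsee×wwSsEe grid (8·8=64): WwSSEe=4 WwSSee=4 WwSsEe=8 WwSsee=8 WwssEe=4 Wwssee=4 wwSSEe=4 wwSSee=4 wwSsEe=8 wwSsee=8 wwssEe=4 wwssee=4
wwSSee hits 4/64; gcd=4; 4÷4/64÷4 = 1/16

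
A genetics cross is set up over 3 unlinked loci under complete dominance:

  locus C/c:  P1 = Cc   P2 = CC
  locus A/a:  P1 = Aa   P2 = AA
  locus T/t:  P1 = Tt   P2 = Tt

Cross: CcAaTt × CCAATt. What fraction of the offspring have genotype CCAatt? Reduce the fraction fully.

CcAaTt gametes: CAT×1, CAt×1, CaT×1, Cat×1, cAT×1, cAt×1, caT×1, cat×1
CCAATt gametes: CAT×4, CAt×4
CcAaTt×CCAATt grid (8·8=64): CCAATT=4 CCAATt=8 CCAAtt=4 CCAaTT=4 CCAaTt=8 CCAatt=4 CcAATT=4 CcAATt=8 CcAAtt=4 CcAaTT=4 CcAaTt=8 CcAatt=4
CCAatt hits 4/64; gcd=4; 4÷4/64÷4 = 1/16

P(CCAatt) = 1/16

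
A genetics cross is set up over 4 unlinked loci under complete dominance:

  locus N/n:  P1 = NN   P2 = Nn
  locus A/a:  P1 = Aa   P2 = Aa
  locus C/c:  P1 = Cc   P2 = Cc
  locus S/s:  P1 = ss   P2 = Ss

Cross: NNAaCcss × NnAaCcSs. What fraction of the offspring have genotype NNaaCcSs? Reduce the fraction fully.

NNAaCcss gametes: NACs×4, NAcs×4, NaCs×4, Nacs×4
NnAaCcSs gametes: NACS×1, NACs×1, NAcS×1, NAcs×1, NaCS×1, NaCs×1, NacS×1, Nacs×1, nACS×1, nACs×1, nAcS×1, nAcs×1, naCS×1, naCs×1, nacS×1, nacs×1
NNAaCcss×NnAaCcSs grid (16·16=256): NNAACCSs=4 NNAACCss=4 NNAACcSs=8 NNAACcss=8 NNAAccSs=4 NNAAccss=4 NNAaCCSs=8 NNAaCCss=8 NNAaCcSs=16 NNAaCcss=16 NNAaccSs=8 NNAaccss=8 NNaaCCSs=4 NNaaCCss=4 NNaaCcSs=8 NNaaCcss=8 NNaaccSs=4 NNaaccss=4 NnAACCSs=4 NnAACCss=4 NnAACcSs=8 NnAACcss=8 NnAAccSs=4 NnAAccss=4 NnAaCCSs=8 NnAaCCss=8 NnAaCcSs=16 NnAaCcss=16 NnAaccSs=8 NnAaccss=8 NnaaCCSs=4 NnaaCCss=4 NnaaCcSs=8 NnaaCcss=8 NnaaccSs=4 Nnaaccss=4
NNaaCcSs hits 8/256; gcd=8; 8÷8/256÷8 = 1/32

P(NNaaCcSs) = 1/32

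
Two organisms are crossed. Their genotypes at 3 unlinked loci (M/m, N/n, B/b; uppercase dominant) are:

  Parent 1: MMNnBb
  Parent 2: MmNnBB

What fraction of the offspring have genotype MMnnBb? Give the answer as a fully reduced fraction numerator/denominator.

P(MMnnBb) = 1/16

MMNnBb gametes: MNB×2, MNb×2, MnB×2, Mnb×2
MmNnBB gametes: MNB×2, MnB×2, mNB×2, mnB×2
MMNnBb×MmNnBB grid (8·8=64): MMNNBB=4 MMNNBb=4 MMNnBB=8 MMNnBb=8 MMnnBB=4 MMnnBb=4 MmNNBB=4 MmNNBb=4 MmNnBB=8 MmNnBb=8 MmnnBB=4 MmnnBb=4
MMnnBb hits 4/64; gcd=4; 4÷4/64÷4 = 1/16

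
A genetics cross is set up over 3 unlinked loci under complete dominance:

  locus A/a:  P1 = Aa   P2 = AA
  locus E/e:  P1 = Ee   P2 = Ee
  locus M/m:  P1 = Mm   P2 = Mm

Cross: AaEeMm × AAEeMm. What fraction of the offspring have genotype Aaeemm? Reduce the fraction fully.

AaEeMm gametes: AEM×1, AEm×1, AeM×1, Aem×1, aEM×1, aEm×1, aeM×1, aem×1
AAEeMm gametes: AEM×2, AEm×2, AeM×2, Aem×2
AaEeMm×AAEeMm grid (8·8=64): AAEEMM=2 AAEEMm=4 AAEEmm=2 AAEeMM=4 AAEeMm=8 AAEemm=4 AAeeMM=2 AAeeMm=4 AAeemm=2 AaEEMM=2 AaEEMm=4 AaEEmm=2 AaEeMM=4 AaEeMm=8 AaEemm=4 AaeeMM=2 AaeeMm=4 Aaeemm=2
Aaeemm hits 2/64; gcd=2; 2÷2/64÷2 = 1/32

P(Aaeemm) = 1/32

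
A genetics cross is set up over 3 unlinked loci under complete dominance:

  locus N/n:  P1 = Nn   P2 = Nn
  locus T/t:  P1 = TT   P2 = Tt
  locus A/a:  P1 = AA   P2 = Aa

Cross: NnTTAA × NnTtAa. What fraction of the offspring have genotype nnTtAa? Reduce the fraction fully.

P(nnTtAa) = 1/16

NnTTAA gametes: NTA×4, nTA×4
NnTtAa gametes: NTA×1, NTa×1, NtA×1, Nta×1, nTA×1, nTa×1, ntA×1, nta×1
NnTTAA×NnTtAa grid (8·8=64): NNTTAA=4 NNTTAa=4 NNTtAA=4 NNTtAa=4 NnTTAA=8 NnTTAa=8 NnTtAA=8 NnTtAa=8 nnTTAA=4 nnTTAa=4 nnTtAA=4 nnTtAa=4
nnTtAa hits 4/64; gcd=4; 4÷4/64÷4 = 1/16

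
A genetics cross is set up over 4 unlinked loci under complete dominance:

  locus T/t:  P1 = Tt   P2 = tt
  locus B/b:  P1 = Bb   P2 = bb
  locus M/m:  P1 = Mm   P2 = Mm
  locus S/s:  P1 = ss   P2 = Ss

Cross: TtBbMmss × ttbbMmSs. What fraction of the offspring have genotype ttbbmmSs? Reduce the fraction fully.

TtBbMmss gametes: TBMs×2, TBms×2, TbMs×2, Tbms×2, tBMs×2, tBms×2, tbMs×2, tbms×2
ttbbMmSs gametes: tbMS×4, tbMs×4, tbmS×4, tbms×4
TtBbMmss×ttbbMmSs grid (16·16=256): TtBbMMSs=8 TtBbMMss=8 TtBbMmSs=16 TtBbMmss=16 TtBbmmSs=8 TtBbmmss=8 TtbbMMSs=8 TtbbMMss=8 TtbbMmSs=16 TtbbMmss=16 TtbbmmSs=8 Ttbbmmss=8 ttBbMMSs=8 ttBbMMss=8 ttBbMmSs=16 ttBbMmss=16 ttBbmmSs=8 ttBbmmss=8 ttbbMMSs=8 ttbbMMss=8 ttbbMmSs=16 ttbbMmss=16 ttbbmmSs=8 ttbbmmss=8
ttbbmmSs hits 8/256; gcd=8; 8÷8/256÷8 = 1/32

P(ttbbmmSs) = 1/32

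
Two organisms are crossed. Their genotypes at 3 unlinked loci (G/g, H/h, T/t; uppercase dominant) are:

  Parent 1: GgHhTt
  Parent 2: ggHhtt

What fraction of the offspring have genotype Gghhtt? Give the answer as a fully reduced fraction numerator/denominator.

GgHhTt gametes: GHT×1, GHt×1, GhT×1, Ght×1, gHT×1, gHt×1, ghT×1, ght×1
ggHhtt gametes: gHt×4, ght×4
GgHhTt×ggHhtt grid (8·8=64): GgHHTt=4 GgHHtt=4 GgHhTt=8 GgHhtt=8 GghhTt=4 Gghhtt=4 ggHHTt=4 ggHHtt=4 ggHhTt=8 ggHhtt=8 gghhTt=4 gghhtt=4
Gghhtt hits 4/64; gcd=4; 4÷4/64÷4 = 1/16

P(Gghhtt) = 1/16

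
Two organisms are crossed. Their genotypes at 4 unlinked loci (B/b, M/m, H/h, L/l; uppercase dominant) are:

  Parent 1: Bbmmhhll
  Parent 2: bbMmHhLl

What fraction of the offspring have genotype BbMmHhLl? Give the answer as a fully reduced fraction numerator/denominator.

Bbmmhhll gametes: Bmhl×8, bmhl×8
bbMmHhLl gametes: bMHL×2, bMHl×2, bMhL×2, bMhl×2, bmHL×2, bmHl×2, bmhL×2, bmhl×2
Bbmmhhll×bbMmHhLl grid (16·16=256): BbMmHhLl=16 BbMmHhll=16 BbMmhhLl=16 BbMmhhll=16 BbmmHhLl=16 BbmmHhll=16 BbmmhhLl=16 Bbmmhhll=16 bbMmHhLl=16 bbMmHhll=16 bbMmhhLl=16 bbMmhhll=16 bbmmHhLl=16 bbmmHhll=16 bbmmhhLl=16 bbmmhhll=16
BbMmHhLl hits 16/256; gcd=16; 16÷16/256÷16 = 1/16

P(BbMmHhLl) = 1/16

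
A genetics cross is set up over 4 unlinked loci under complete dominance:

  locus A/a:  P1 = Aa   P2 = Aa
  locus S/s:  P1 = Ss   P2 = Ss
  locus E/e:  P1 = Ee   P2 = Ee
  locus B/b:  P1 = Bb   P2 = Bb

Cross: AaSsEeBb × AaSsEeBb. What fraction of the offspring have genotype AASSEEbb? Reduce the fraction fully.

P(AASSEEbb) = 1/256

AaSsEeBb gametes: ASEB×1, ASEb×1, ASeB×1, ASeb×1, AsEB×1, AsEb×1, AseB×1, Aseb×1, aSEB×1, aSEb×1, aSeB×1, aSeb×1, asEB×1, asEb×1, aseB×1, aseb×1
AaSsEeBb gametes: ASEB×1, ASEb×1, ASeB×1, ASeb×1, AsEB×1, AsEb×1, AseB×1, Aseb×1, aSEB×1, aSEb×1, aSeB×1, aSeb×1, asEB×1, asEb×1, aseB×1, aseb×1
AaSsEeBb×AaSsEeBb grid (16·16=256): AASSEEBB=1 AASSEEBb=2 AASSEEbb=1 AASSEeBB=2 AASSEeBb=4 AASSEebb=2 AASSeeBB=1 AASSeeBb=2 AASSeebb=1 AASsEEBB=2 AASsEEBb=4 AASsEEbb=2 AASsEeBB=4 AASsEeBb=8 AASsEebb=4 AASseeBB=2 AASseeBb=4 AASseebb=2 AAssEEBB=1 AAssEEBb=2 AAssEEbb=1 AAssEeBB=2 AAssEeBb=4 AAssEebb=2 AAsseeBB=1 AAsseeBb=2 AAsseebb=1 AaSSEEBB=2 AaSSEEBb=4 AaSSEEbb=2 AaSSEeBB=4 AaSSEeBb=8 AaSSEebb=4 AaSSeeBB=2 AaSSeeBb=4 AaSSeebb=2 AaSsEEBB=4 AaSsEEBb=8 AaSsEEbb=4 AaSsEeBB=8 AaSsEeBb=16 AaSsEebb=8 AaSseeBB=4 AaSseeBb=8 AaSseebb=4 AassEEBB=2 AassEEBb=4 AassEEbb=2 AassEeBB=4 AassEeBb=8 AassEebb=4 AasseeBB=2 AasseeBb=4 Aasseebb=2 aaSSEEBB=1 aaSSEEBb=2 aaSSEEbb=1 aaSSEeBB=2 aaSSEeBb=4 aaSSEebb=2 aaSSeeBB=1 aaSSeeBb=2 aaSSeebb=1 aaSsEEBB=2 aaSsEEBb=4 aaSsEEbb=2 aaSsEeBB=4 aaSsEeBb=8 aaSsEebb=4 aaSseeBB=2 aaSseeBb=4 aaSseebb=2 aassEEBB=1 aassEEBb=2 aassEEbb=1 aassEeBB=2 aassEeBb=4 aassEebb=2 aasseeBB=1 aasseeBb=2 aasseebb=1
AASSEEbb hits 1/256; gcd=1; 1÷1/256÷1 = 1/256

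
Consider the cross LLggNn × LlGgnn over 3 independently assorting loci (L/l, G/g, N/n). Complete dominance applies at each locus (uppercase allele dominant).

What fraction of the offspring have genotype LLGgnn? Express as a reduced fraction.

P(LLGgnn) = 1/8

LLggNn gametes: LgN×4, Lgn×4
LlGgnn gametes: LGn×2, Lgn×2, lGn×2, lgn×2
LLggNn×LlGgnn grid (8·8=64): LLGgNn=8 LLGgnn=8 LLggNn=8 LLggnn=8 LlGgNn=8 LlGgnn=8 LlggNn=8 Llggnn=8
LLGgnn hits 8/64; gcd=8; 8÷8/64÷8 = 1/8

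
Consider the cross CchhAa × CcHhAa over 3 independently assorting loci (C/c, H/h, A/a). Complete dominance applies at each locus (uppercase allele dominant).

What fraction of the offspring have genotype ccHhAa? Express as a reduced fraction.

CchhAa gametes: ChA×2, Cha×2, chA×2, cha×2
CcHhAa gametes: CHA×1, CHa×1, ChA×1, Cha×1, cHA×1, cHa×1, chA×1, cha×1
CchhAa×CcHhAa grid (8·8=64): CCHhAA=2 CCHhAa=4 CCHhaa=2 CChhAA=2 CChhAa=4 CChhaa=2 CcHhAA=4 CcHhAa=8 CcHhaa=4 CchhAA=4 CchhAa=8 Cchhaa=4 ccHhAA=2 ccHhAa=4 ccHhaa=2 cchhAA=2 cchhAa=4 cchhaa=2
ccHhAa hits 4/64; gcd=4; 4÷4/64÷4 = 1/16

P(ccHhAa) = 1/16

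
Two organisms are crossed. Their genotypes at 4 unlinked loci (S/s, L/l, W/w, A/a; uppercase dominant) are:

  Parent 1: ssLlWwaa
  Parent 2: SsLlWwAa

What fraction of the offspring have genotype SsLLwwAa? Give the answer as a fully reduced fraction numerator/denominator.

ssLlWwaa gametes: sLWa×4, sLwa×4, slWa×4, slwa×4
SsLlWwAa gametes: SLWA×1, SLWa×1, SLwA×1, SLwa×1, SlWA×1, SlWa×1, SlwA×1, Slwa×1, sLWA×1, sLWa×1, sLwA×1, sLwa×1, slWA×1, slWa×1, slwA×1, slwa×1
ssLlWwaa×SsLlWwAa grid (16·16=256): SsLLWWAa=4 SsLLWWaa=4 SsLLWwAa=8 SsLLWwaa=8 SsLLwwAa=4 SsLLwwaa=4 SsLlWWAa=8 SsLlWWaa=8 SsLlWwAa=16 SsLlWwaa=16 SsLlwwAa=8 SsLlwwaa=8 SsllWWAa=4 SsllWWaa=4 SsllWwAa=8 SsllWwaa=8 SsllwwAa=4 Ssllwwaa=4 ssLLWWAa=4 ssLLWWaa=4 ssLLWwAa=8 ssLLWwaa=8 ssLLwwAa=4 ssLLwwaa=4 ssLlWWAa=8 ssLlWWaa=8 ssLlWwAa=16 ssLlWwaa=16 ssLlwwAa=8 ssLlwwaa=8 ssllWWAa=4 ssllWWaa=4 ssllWwAa=8 ssllWwaa=8 ssllwwAa=4 ssllwwaa=4
SsLLwwAa hits 4/256; gcd=4; 4÷4/256÷4 = 1/64

P(SsLLwwAa) = 1/64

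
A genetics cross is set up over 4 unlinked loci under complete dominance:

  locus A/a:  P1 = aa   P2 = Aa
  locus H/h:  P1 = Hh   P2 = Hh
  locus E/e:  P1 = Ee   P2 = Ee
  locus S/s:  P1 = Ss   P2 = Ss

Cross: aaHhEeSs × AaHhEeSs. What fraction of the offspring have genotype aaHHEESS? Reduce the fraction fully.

aaHhEeSs gametes: aHES×2, aHEs×2, aHeS×2, aHes×2, ahES×2, ahEs×2, aheS×2, ahes×2
AaHhEeSs gametes: AHES×1, AHEs×1, AHeS×1, AHes×1, AhES×1, AhEs×1, AheS×1, Ahes×1, aHES×1, aHEs×1, aHeS×1, aHes×1, ahES×1, ahEs×1, aheS×1, ahes×1
aaHhEeSs×AaHhEeSs grid (16·16=256): AaHHEESS=2 AaHHEESs=4 AaHHEEss=2 AaHHEeSS=4 AaHHEeSs=8 AaHHEess=4 AaHHeeSS=2 AaHHeeSs=4 AaHHeess=2 AaHhEESS=4 AaHhEESs=8 AaHhEEss=4 AaHhEeSS=8 AaHhEeSs=16 AaHhEess=8 AaHheeSS=4 AaHheeSs=8 AaHheess=4 AahhEESS=2 AahhEESs=4 AahhEEss=2 AahhEeSS=4 AahhEeSs=8 AahhEess=4 AahheeSS=2 AahheeSs=4 Aahheess=2 aaHHEESS=2 aaHHEESs=4 aaHHEEss=2 aaHHEeSS=4 aaHHEeSs=8 aaHHEess=4 aaHHeeSS=2 aaHHeeSs=4 aaHHeess=2 aaHhEESS=4 aaHhEESs=8 aaHhEEss=4 aaHhEeSS=8 aaHhEeSs=16 aaHhEess=8 aaHheeSS=4 aaHheeSs=8 aaHheess=4 aahhEESS=2 aahhEESs=4 aahhEEss=2 aahhEeSS=4 aahhEeSs=8 aahhEess=4 aahheeSS=2 aahheeSs=4 aahheess=2
aaHHEESS hits 2/256; gcd=2; 2÷2/256÷2 = 1/128

P(aaHHEESS) = 1/128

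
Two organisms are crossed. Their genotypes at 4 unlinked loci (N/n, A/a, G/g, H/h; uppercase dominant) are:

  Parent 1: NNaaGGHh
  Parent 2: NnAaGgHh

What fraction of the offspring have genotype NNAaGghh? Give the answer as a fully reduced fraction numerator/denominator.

P(NNAaGghh) = 1/32

NNaaGGHh gametes: NaGH×8, NaGh×8
NnAaGgHh gametes: NAGH×1, NAGh×1, NAgH×1, NAgh×1, NaGH×1, NaGh×1, NagH×1, Nagh×1, nAGH×1, nAGh×1, nAgH×1, nAgh×1, naGH×1, naGh×1, nagH×1, nagh×1
NNaaGGHh×NnAaGgHh grid (16·16=256): NNAaGGHH=8 NNAaGGHh=16 NNAaGGhh=8 NNAaGgHH=8 NNAaGgHh=16 NNAaGghh=8 NNaaGGHH=8 NNaaGGHh=16 NNaaGGhh=8 NNaaGgHH=8 NNaaGgHh=16 NNaaGghh=8 NnAaGGHH=8 NnAaGGHh=16 NnAaGGhh=8 NnAaGgHH=8 NnAaGgHh=16 NnAaGghh=8 NnaaGGHH=8 NnaaGGHh=16 NnaaGGhh=8 NnaaGgHH=8 NnaaGgHh=16 NnaaGghh=8
NNAaGghh hits 8/256; gcd=8; 8÷8/256÷8 = 1/32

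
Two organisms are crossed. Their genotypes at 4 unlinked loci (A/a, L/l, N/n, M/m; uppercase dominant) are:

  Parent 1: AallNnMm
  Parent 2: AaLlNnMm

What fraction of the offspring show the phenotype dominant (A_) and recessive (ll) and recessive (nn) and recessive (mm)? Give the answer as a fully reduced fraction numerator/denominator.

P(A_ ll nn mm) = 3/128

AallNnMm gametes: AlNM×2, AlNm×2, AlnM×2, Alnm×2, alNM×2, alNm×2, alnM×2, alnm×2
AaLlNnMm gametes: ALNM×1, ALNm×1, ALnM×1, ALnm×1, AlNM×1, AlNm×1, AlnM×1, Alnm×1, aLNM×1, aLNm×1, aLnM×1, aLnm×1, alNM×1, alNm×1, alnM×1, alnm×1
AallNnMm×AaLlNnMm grid (16·16=256): AALlNNMM=2 AALlNNMm=4 AALlNNmm=2 AALlNnMM=4 AALlNnMm=8 AALlNnmm=4 AALlnnMM=2 AALlnnMm=4 AALlnnmm=2 AAllNNMM=2 AAllNNMm=4 AAllNNmm=2 AAllNnMM=4 AAllNnMm=8 AAllNnmm=4 AAllnnMM=2 AAllnnMm=4 AAllnnmm=2 AaLlNNMM=4 AaLlNNMm=8 AaLlNNmm=4 AaLlNnMM=8 AaLlNnMm=16 AaLlNnmm=8 AaLlnnMM=4 AaLlnnMm=8 AaLlnnmm=4 AallNNMM=4 AallNNMm=8 AallNNmm=4 AallNnMM=8 AallNnMm=16 AallNnmm=8 AallnnMM=4 AallnnMm=8 Aallnnmm=4 aaLlNNMM=2 aaLlNNMm=4 aaLlNNmm=2 aaLlNnMM=4 aaLlNnMm=8 aaLlNnmm=4 aaLlnnMM=2 aaLlnnMm=4 aaLlnnmm=2 aallNNMM=2 aallNNMm=4 aallNNmm=2 aallNnMM=4 aallNnMm=8 aallNnmm=4 aallnnMM=2 aallnnMm=4 aallnnmm=2
A_ ll nn mm hits 6/256; gcd=2; 6÷2/256÷2 = 3/128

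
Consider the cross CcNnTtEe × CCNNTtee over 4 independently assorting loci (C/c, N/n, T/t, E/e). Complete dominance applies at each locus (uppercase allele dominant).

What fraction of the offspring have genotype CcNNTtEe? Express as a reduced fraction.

P(CcNNTtEe) = 1/16

CcNnTtEe gametes: CNTE×1, CNTe×1, CNtE×1, CNte×1, CnTE×1, CnTe×1, CntE×1, Cnte×1, cNTE×1, cNTe×1, cNtE×1, cNte×1, cnTE×1, cnTe×1, cntE×1, cnte×1
CCNNTtee gametes: CNTe×8, CNte×8
CcNnTtEe×CCNNTtee grid (16·16=256): CCNNTTEe=8 CCNNTTee=8 CCNNTtEe=16 CCNNTtee=16 CCNNttEe=8 CCNNttee=8 CCNnTTEe=8 CCNnTTee=8 CCNnTtEe=16 CCNnTtee=16 CCNnttEe=8 CCNnttee=8 CcNNTTEe=8 CcNNTTee=8 CcNNTtEe=16 CcNNTtee=16 CcNNttEe=8 CcNNttee=8 CcNnTTEe=8 CcNnTTee=8 CcNnTtEe=16 CcNnTtee=16 CcNnttEe=8 CcNnttee=8
CcNNTtEe hits 16/256; gcd=16; 16÷16/256÷16 = 1/16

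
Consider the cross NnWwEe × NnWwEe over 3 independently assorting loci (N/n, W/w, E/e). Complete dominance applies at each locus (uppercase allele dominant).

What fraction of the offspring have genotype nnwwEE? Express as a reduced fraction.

P(nnwwEE) = 1/64

NnWwEe gametes: NWE×1, NWe×1, NwE×1, Nwe×1, nWE×1, nWe×1, nwE×1, nwe×1
NnWwEe gametes: NWE×1, NWe×1, NwE×1, Nwe×1, nWE×1, nWe×1, nwE×1, nwe×1
NnWwEe×NnWwEe grid (8·8=64): NNWWEE=1 NNWWEe=2 NNWWee=1 NNWwEE=2 NNWwEe=4 NNWwee=2 NNwwEE=1 NNwwEe=2 NNwwee=1 NnWWEE=2 NnWWEe=4 NnWWee=2 NnWwEE=4 NnWwEe=8 NnWwee=4 NnwwEE=2 NnwwEe=4 Nnwwee=2 nnWWEE=1 nnWWEe=2 nnWWee=1 nnWwEE=2 nnWwEe=4 nnWwee=2 nnwwEE=1 nnwwEe=2 nnwwee=1
nnwwEE hits 1/64; gcd=1; 1÷1/64÷1 = 1/64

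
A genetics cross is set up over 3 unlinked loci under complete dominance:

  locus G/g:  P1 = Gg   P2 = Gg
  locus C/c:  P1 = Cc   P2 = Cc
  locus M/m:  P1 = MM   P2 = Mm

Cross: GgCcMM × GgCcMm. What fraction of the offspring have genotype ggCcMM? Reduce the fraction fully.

P(ggCcMM) = 1/16

GgCcMM gametes: GCM×2, GcM×2, gCM×2, gcM×2
GgCcMm gametes: GCM×1, GCm×1, GcM×1, Gcm×1, gCM×1, gCm×1, gcM×1, gcm×1
GgCcMM×GgCcMm grid (8·8=64): GGCCMM=2 GGCCMm=2 GGCcMM=4 GGCcMm=4 GGccMM=2 GGccMm=2 GgCCMM=4 GgCCMm=4 GgCcMM=8 GgCcMm=8 GgccMM=4 GgccMm=4 ggCCMM=2 ggCCMm=2 ggCcMM=4 ggCcMm=4 ggccMM=2 ggccMm=2
ggCcMM hits 4/64; gcd=4; 4÷4/64÷4 = 1/16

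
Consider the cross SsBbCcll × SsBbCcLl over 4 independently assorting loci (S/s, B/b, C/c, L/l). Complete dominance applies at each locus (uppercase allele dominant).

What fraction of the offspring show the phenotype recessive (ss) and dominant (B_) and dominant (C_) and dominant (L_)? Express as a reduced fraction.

SsBbCcll gametes: SBCl×2, SBcl×2, SbCl×2, Sbcl×2, sBCl×2, sBcl×2, sbCl×2, sbcl×2
SsBbCcLl gametes: SBCL×1, SBCl×1, SBcL×1, SBcl×1, SbCL×1, SbCl×1, SbcL×1, Sbcl×1, sBCL×1, sBCl×1, sBcL×1, sBcl×1, sbCL×1, sbCl×1, sbcL×1, sbcl×1
SsBbCcll×SsBbCcLl grid (16·16=256): SSBBCCLl=2 SSBBCCll=2 SSBBCcLl=4 SSBBCcll=4 SSBBccLl=2 SSBBccll=2 SSBbCCLl=4 SSBbCCll=4 SSBbCcLl=8 SSBbCcll=8 SSBbccLl=4 SSBbccll=4 SSbbCCLl=2 SSbbCCll=2 SSbbCcLl=4 SSbbCcll=4 SSbbccLl=2 SSbbccll=2 SsBBCCLl=4 SsBBCCll=4 SsBBCcLl=8 SsBBCcll=8 SsBBccLl=4 SsBBccll=4 SsBbCCLl=8 SsBbCCll=8 SsBbCcLl=16 SsBbCcll=16 SsBbccLl=8 SsBbccll=8 SsbbCCLl=4 SsbbCCll=4 SsbbCcLl=8 SsbbCcll=8 SsbbccLl=4 Ssbbccll=4 ssBBCCLl=2 ssBBCCll=2 ssBBCcLl=4 ssBBCcll=4 ssBBccLl=2 ssBBccll=2 ssBbCCLl=4 ssBbCCll=4 ssBbCcLl=8 ssBbCcll=8 ssBbccLl=4 ssBbccll=4 ssbbCCLl=2 ssbbCCll=2 ssbbCcLl=4 ssbbCcll=4 ssbbccLl=2 ssbbccll=2
ss B_ C_ L_ hits 18/256; gcd=2; 18÷2/256÷2 = 9/128

P(ss B_ C_ L_) = 9/128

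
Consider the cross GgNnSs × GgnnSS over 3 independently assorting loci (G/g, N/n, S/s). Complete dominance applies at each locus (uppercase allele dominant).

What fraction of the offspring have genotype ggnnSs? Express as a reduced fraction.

P(ggnnSs) = 1/16

GgNnSs gametes: GNS×1, GNs×1, GnS×1, Gns×1, gNS×1, gNs×1, gnS×1, gns×1
GgnnSS gametes: GnS×4, gnS×4
GgNnSs×GgnnSS grid (8·8=64): GGNnSS=4 GGNnSs=4 GGnnSS=4 GGnnSs=4 GgNnSS=8 GgNnSs=8 GgnnSS=8 GgnnSs=8 ggNnSS=4 ggNnSs=4 ggnnSS=4 ggnnSs=4
ggnnSs hits 4/64; gcd=4; 4÷4/64÷4 = 1/16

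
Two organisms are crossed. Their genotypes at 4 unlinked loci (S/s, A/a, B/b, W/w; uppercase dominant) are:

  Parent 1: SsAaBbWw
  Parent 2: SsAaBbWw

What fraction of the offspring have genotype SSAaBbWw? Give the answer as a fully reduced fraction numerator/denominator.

P(SSAaBbWw) = 1/32

SsAaBbWw gametes: SABW×1, SABw×1, SAbW×1, SAbw×1, SaBW×1, SaBw×1, SabW×1, Sabw×1, sABW×1, sABw×1, sAbW×1, sAbw×1, saBW×1, saBw×1, sabW×1, sabw×1
SsAaBbWw gametes: SABW×1, SABw×1, SAbW×1, SAbw×1, SaBW×1, SaBw×1, SabW×1, Sabw×1, sABW×1, sABw×1, sAbW×1, sAbw×1, saBW×1, saBw×1, sabW×1, sabw×1
SsAaBbWw×SsAaBbWw grid (16·16=256): SSAABBWW=1 SSAABBWw=2 SSAABBww=1 SSAABbWW=2 SSAABbWw=4 SSAABbww=2 SSAAbbWW=1 SSAAbbWw=2 SSAAbbww=1 SSAaBBWW=2 SSAaBBWw=4 SSAaBBww=2 SSAaBbWW=4 SSAaBbWw=8 SSAaBbww=4 SSAabbWW=2 SSAabbWw=4 SSAabbww=2 SSaaBBWW=1 SSaaBBWw=2 SSaaBBww=1 SSaaBbWW=2 SSaaBbWw=4 SSaaBbww=2 SSaabbWW=1 SSaabbWw=2 SSaabbww=1 SsAABBWW=2 SsAABBWw=4 SsAABBww=2 SsAABbWW=4 SsAABbWw=8 SsAABbww=4 SsAAbbWW=2 SsAAbbWw=4 SsAAbbww=2 SsAaBBWW=4 SsAaBBWw=8 SsAaBBww=4 SsAaBbWW=8 SsAaBbWw=16 SsAaBbww=8 SsAabbWW=4 SsAabbWw=8 SsAabbww=4 SsaaBBWW=2 SsaaBBWw=4 SsaaBBww=2 SsaaBbWW=4 SsaaBbWw=8 SsaaBbww=4 SsaabbWW=2 SsaabbWw=4 Ssaabbww=2 ssAABBWW=1 ssAABBWw=2 ssAABBww=1 ssAABbWW=2 ssAABbWw=4 ssAABbww=2 ssAAbbWW=1 ssAAbbWw=2 ssAAbbww=1 ssAaBBWW=2 ssAaBBWw=4 ssAaBBww=2 ssAaBbWW=4 ssAaBbWw=8 ssAaBbww=4 ssAabbWW=2 ssAabbWw=4 ssAabbww=2 ssaaBBWW=1 ssaaBBWw=2 ssaaBBww=1 ssaaBbWW=2 ssaaBbWw=4 ssaaBbww=2 ssaabbWW=1 ssaabbWw=2 ssaabbww=1
SSAaBbWw hits 8/256; gcd=8; 8÷8/256÷8 = 1/32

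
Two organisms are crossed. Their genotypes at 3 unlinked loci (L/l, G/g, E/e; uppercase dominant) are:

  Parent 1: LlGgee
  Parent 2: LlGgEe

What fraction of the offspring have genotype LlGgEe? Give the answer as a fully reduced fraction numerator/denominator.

LlGgee gametes: LGe×2, Lge×2, lGe×2, lge×2
LlGgEe gametes: LGE×1, LGe×1, LgE×1, Lge×1, lGE×1, lGe×1, lgE×1, lge×1
LlGgee×LlGgEe grid (8·8=64): LLGGEe=2 LLGGee=2 LLGgEe=4 LLGgee=4 LLggEe=2 LLggee=2 LlGGEe=4 LlGGee=4 LlGgEe=8 LlGgee=8 LlggEe=4 Llggee=4 llGGEe=2 llGGee=2 llGgEe=4 llGgee=4 llggEe=2 llggee=2
LlGgEe hits 8/64; gcd=8; 8÷8/64÷8 = 1/8

P(LlGgEe) = 1/8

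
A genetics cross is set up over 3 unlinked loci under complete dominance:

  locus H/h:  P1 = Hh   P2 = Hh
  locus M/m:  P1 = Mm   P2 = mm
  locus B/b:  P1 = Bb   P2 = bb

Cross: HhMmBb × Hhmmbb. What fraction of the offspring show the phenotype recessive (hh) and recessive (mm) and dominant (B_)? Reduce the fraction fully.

P(hh mm B_) = 1/16

HhMmBb gametes: HMB×1, HMb×1, HmB×1, Hmb×1, hMB×1, hMb×1, hmB×1, hmb×1
Hhmmbb gametes: Hmb×4, hmb×4
HhMmBb×Hhmmbb grid (8·8=64): HHMmBb=4 HHMmbb=4 HHmmBb=4 HHmmbb=4 HhMmBb=8 HhMmbb=8 HhmmBb=8 Hhmmbb=8 hhMmBb=4 hhMmbb=4 hhmmBb=4 hhmmbb=4
hh mm B_ hits 4/64; gcd=4; 4÷4/64÷4 = 1/16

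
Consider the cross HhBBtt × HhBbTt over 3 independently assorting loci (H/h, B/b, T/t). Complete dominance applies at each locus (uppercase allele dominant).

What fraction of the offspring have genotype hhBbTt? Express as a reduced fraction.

P(hhBbTt) = 1/16

HhBBtt gametes: HBt×4, hBt×4
HhBbTt gametes: HBT×1, HBt×1, HbT×1, Hbt×1, hBT×1, hBt×1, hbT×1, hbt×1
HhBBtt×HhBbTt grid (8·8=64): HHBBTt=4 HHBBtt=4 HHBbTt=4 HHBbtt=4 HhBBTt=8 HhBBtt=8 HhBbTt=8 HhBbtt=8 hhBBTt=4 hhBBtt=4 hhBbTt=4 hhBbtt=4
hhBbTt hits 4/64; gcd=4; 4÷4/64÷4 = 1/16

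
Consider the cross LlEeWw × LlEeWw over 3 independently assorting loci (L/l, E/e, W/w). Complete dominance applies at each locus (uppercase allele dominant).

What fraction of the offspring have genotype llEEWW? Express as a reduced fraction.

P(llEEWW) = 1/64

LlEeWw gametes: LEW×1, LEw×1, LeW×1, Lew×1, lEW×1, lEw×1, leW×1, lew×1
LlEeWw gametes: LEW×1, LEw×1, LeW×1, Lew×1, lEW×1, lEw×1, leW×1, lew×1
LlEeWw×LlEeWw grid (8·8=64): LLEEWW=1 LLEEWw=2 LLEEww=1 LLEeWW=2 LLEeWw=4 LLEeww=2 LLeeWW=1 LLeeWw=2 LLeeww=1 LlEEWW=2 LlEEWw=4 LlEEww=2 LlEeWW=4 LlEeWw=8 LlEeww=4 LleeWW=2 LleeWw=4 Lleeww=2 llEEWW=1 llEEWw=2 llEEww=1 llEeWW=2 llEeWw=4 llEeww=2 lleeWW=1 lleeWw=2 lleeww=1
llEEWW hits 1/64; gcd=1; 1÷1/64÷1 = 1/64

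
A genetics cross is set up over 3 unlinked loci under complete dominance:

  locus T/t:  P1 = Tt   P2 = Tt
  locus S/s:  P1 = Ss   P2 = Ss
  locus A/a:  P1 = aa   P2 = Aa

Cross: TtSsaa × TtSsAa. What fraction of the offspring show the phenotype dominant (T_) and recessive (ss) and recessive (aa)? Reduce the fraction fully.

P(T_ ss aa) = 3/32

TtSsaa gametes: TSa×2, Tsa×2, tSa×2, tsa×2
TtSsAa gametes: TSA×1, TSa×1, TsA×1, Tsa×1, tSA×1, tSa×1, tsA×1, tsa×1
TtSsaa×TtSsAa grid (8·8=64): TTSSAa=2 TTSSaa=2 TTSsAa=4 TTSsaa=4 TTssAa=2 TTssaa=2 TtSSAa=4 TtSSaa=4 TtSsAa=8 TtSsaa=8 TtssAa=4 Ttssaa=4 ttSSAa=2 ttSSaa=2 ttSsAa=4 ttSsaa=4 ttssAa=2 ttssaa=2
T_ ss aa hits 6/64; gcd=2; 6÷2/64÷2 = 3/32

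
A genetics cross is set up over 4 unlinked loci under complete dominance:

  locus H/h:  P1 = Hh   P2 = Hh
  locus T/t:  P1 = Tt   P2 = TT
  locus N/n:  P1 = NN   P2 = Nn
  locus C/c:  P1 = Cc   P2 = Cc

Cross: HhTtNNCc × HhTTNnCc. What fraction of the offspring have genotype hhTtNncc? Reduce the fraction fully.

HhTtNNCc gametes: HTNC×2, HTNc×2, HtNC×2, HtNc×2, hTNC×2, hTNc×2, htNC×2, htNc×2
HhTTNnCc gametes: HTNC×2, HTNc×2, HTnC×2, HTnc×2, hTNC×2, hTNc×2, hTnC×2, hTnc×2
HhTtNNCc×HhTTNnCc grid (16·16=256): HHTTNNCC=4 HHTTNNCc=8 HHTTNNcc=4 HHTTNnCC=4 HHTTNnCc=8 HHTTNncc=4 HHTtNNCC=4 HHTtNNCc=8 HHTtNNcc=4 HHTtNnCC=4 HHTtNnCc=8 HHTtNncc=4 HhTTNNCC=8 HhTTNNCc=16 HhTTNNcc=8 HhTTNnCC=8 HhTTNnCc=16 HhTTNncc=8 HhTtNNCC=8 HhTtNNCc=16 HhTtNNcc=8 HhTtNnCC=8 HhTtNnCc=16 HhTtNncc=8 hhTTNNCC=4 hhTTNNCc=8 hhTTNNcc=4 hhTTNnCC=4 hhTTNnCc=8 hhTTNncc=4 hhTtNNCC=4 hhTtNNCc=8 hhTtNNcc=4 hhTtNnCC=4 hhTtNnCc=8 hhTtNncc=4
hhTtNncc hits 4/256; gcd=4; 4÷4/256÷4 = 1/64

P(hhTtNncc) = 1/64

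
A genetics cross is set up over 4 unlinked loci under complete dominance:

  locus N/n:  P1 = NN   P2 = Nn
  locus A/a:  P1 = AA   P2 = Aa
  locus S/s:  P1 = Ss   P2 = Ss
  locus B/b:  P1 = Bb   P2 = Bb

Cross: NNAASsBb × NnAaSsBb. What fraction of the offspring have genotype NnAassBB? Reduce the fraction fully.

NNAASsBb gametes: NASB×4, NASb×4, NAsB×4, NAsb×4
NnAaSsBb gametes: NASB×1, NASb×1, NAsB×1, NAsb×1, NaSB×1, NaSb×1, NasB×1, Nasb×1, nASB×1, nASb×1, nAsB×1, nAsb×1, naSB×1, naSb×1, nasB×1, nasb×1
NNAASsBb×NnAaSsBb grid (16·16=256): NNAASSBB=4 NNAASSBb=8 NNAASSbb=4 NNAASsBB=8 NNAASsBb=16 NNAASsbb=8 NNAAssBB=4 NNAAssBb=8 NNAAssbb=4 NNAaSSBB=4 NNAaSSBb=8 NNAaSSbb=4 NNAaSsBB=8 NNAaSsBb=16 NNAaSsbb=8 NNAassBB=4 NNAassBb=8 NNAassbb=4 NnAASSBB=4 NnAASSBb=8 NnAASSbb=4 NnAASsBB=8 NnAASsBb=16 NnAASsbb=8 NnAAssBB=4 NnAAssBb=8 NnAAssbb=4 NnAaSSBB=4 NnAaSSBb=8 NnAaSSbb=4 NnAaSsBB=8 NnAaSsBb=16 NnAaSsbb=8 NnAassBB=4 NnAassBb=8 NnAassbb=4
NnAassBB hits 4/256; gcd=4; 4÷4/256÷4 = 1/64

P(NnAassBB) = 1/64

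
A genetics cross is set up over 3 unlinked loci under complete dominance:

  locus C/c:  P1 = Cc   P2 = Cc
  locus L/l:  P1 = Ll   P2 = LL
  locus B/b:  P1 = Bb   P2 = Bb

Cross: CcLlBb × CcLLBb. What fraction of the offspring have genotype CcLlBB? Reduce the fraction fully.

P(CcLlBB) = 1/16

CcLlBb gametes: CLB×1, CLb×1, ClB×1, Clb×1, cLB×1, cLb×1, clB×1, clb×1
CcLLBb gametes: CLB×2, CLb×2, cLB×2, cLb×2
CcLlBb×CcLLBb grid (8·8=64): CCLLBB=2 CCLLBb=4 CCLLbb=2 CCLlBB=2 CCLlBb=4 CCLlbb=2 CcLLBB=4 CcLLBb=8 CcLLbb=4 CcLlBB=4 CcLlBb=8 CcLlbb=4 ccLLBB=2 ccLLBb=4 ccLLbb=2 ccLlBB=2 ccLlBb=4 ccLlbb=2
CcLlBB hits 4/64; gcd=4; 4÷4/64÷4 = 1/16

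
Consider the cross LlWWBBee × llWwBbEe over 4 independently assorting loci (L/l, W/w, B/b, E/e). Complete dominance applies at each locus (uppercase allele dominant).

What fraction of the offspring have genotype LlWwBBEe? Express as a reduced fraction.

LlWWBBee gametes: LWBe×8, lWBe×8
llWwBbEe gametes: lWBE×2, lWBe×2, lWbE×2, lWbe×2, lwBE×2, lwBe×2, lwbE×2, lwbe×2
LlWWBBee×llWwBbEe grid (16·16=256): LlWWBBEe=16 LlWWBBee=16 LlWWBbEe=16 LlWWBbee=16 LlWwBBEe=16 LlWwBBee=16 LlWwBbEe=16 LlWwBbee=16 llWWBBEe=16 llWWBBee=16 llWWBbEe=16 llWWBbee=16 llWwBBEe=16 llWwBBee=16 llWwBbEe=16 llWwBbee=16
LlWwBBEe hits 16/256; gcd=16; 16÷16/256÷16 = 1/16

P(LlWwBBEe) = 1/16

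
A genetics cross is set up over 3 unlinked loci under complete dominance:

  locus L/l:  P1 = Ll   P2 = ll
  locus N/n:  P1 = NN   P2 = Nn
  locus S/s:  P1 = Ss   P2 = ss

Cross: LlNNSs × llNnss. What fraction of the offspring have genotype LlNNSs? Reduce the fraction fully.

LlNNSs gametes: LNS×2, LNs×2, lNS×2, lNs×2
llNnss gametes: lNs×4, lns×4
LlNNSs×llNnss grid (8·8=64): LlNNSs=8 LlNNss=8 LlNnSs=8 LlNnss=8 llNNSs=8 llNNss=8 llNnSs=8 llNnss=8
LlNNSs hits 8/64; gcd=8; 8÷8/64÷8 = 1/8

P(LlNNSs) = 1/8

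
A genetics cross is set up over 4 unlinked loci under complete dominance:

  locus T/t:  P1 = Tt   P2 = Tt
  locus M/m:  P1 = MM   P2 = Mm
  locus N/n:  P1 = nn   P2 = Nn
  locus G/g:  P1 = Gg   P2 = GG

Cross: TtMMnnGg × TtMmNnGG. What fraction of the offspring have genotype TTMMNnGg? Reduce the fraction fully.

P(TTMMNnGg) = 1/32

TtMMnnGg gametes: TMnG×4, TMng×4, tMnG×4, tMng×4
TtMmNnGG gametes: TMNG×2, TMnG×2, TmNG×2, TmnG×2, tMNG×2, tMnG×2, tmNG×2, tmnG×2
TtMMnnGg×TtMmNnGG grid (16·16=256): TTMMNnGG=8 TTMMNnGg=8 TTMMnnGG=8 TTMMnnGg=8 TTMmNnGG=8 TTMmNnGg=8 TTMmnnGG=8 TTMmnnGg=8 TtMMNnGG=16 TtMMNnGg=16 TtMMnnGG=16 TtMMnnGg=16 TtMmNnGG=16 TtMmNnGg=16 TtMmnnGG=16 TtMmnnGg=16 ttMMNnGG=8 ttMMNnGg=8 ttMMnnGG=8 ttMMnnGg=8 ttMmNnGG=8 ttMmNnGg=8 ttMmnnGG=8 ttMmnnGg=8
TTMMNnGg hits 8/256; gcd=8; 8÷8/256÷8 = 1/32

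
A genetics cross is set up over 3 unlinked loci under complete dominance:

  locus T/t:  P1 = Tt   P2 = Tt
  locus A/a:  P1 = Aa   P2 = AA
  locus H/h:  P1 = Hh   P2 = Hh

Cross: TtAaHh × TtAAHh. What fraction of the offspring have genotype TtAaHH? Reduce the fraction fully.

TtAaHh gametes: TAH×1, TAh×1, TaH×1, Tah×1, tAH×1, tAh×1, taH×1, tah×1
TtAAHh gametes: TAH×2, TAh×2, tAH×2, tAh×2
TtAaHh×TtAAHh grid (8·8=64): TTAAHH=2 TTAAHh=4 TTAAhh=2 TTAaHH=2 TTAaHh=4 TTAahh=2 TtAAHH=4 TtAAHh=8 TtAAhh=4 TtAaHH=4 TtAaHh=8 TtAahh=4 ttAAHH=2 ttAAHh=4 ttAAhh=2 ttAaHH=2 ttAaHh=4 ttAahh=2
TtAaHH hits 4/64; gcd=4; 4÷4/64÷4 = 1/16

P(TtAaHH) = 1/16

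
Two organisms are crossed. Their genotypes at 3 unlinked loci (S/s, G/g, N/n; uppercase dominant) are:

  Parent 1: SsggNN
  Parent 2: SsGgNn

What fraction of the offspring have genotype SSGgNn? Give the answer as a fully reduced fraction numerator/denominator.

P(SSGgNn) = 1/16

SsggNN gametes: SgN×4, sgN×4
SsGgNn gametes: SGN×1, SGn×1, SgN×1, Sgn×1, sGN×1, sGn×1, sgN×1, sgn×1
SsggNN×SsGgNn grid (8·8=64): SSGgNN=4 SSGgNn=4 SSggNN=4 SSggNn=4 SsGgNN=8 SsGgNn=8 SsggNN=8 SsggNn=8 ssGgNN=4 ssGgNn=4 ssggNN=4 ssggNn=4
SSGgNn hits 4/64; gcd=4; 4÷4/64÷4 = 1/16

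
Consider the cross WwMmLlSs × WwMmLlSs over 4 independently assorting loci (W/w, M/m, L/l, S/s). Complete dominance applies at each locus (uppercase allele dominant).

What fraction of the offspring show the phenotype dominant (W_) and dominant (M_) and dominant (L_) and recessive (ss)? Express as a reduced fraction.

WwMmLlSs gametes: WMLS×1, WMLs×1, WMlS×1, WMls×1, WmLS×1, WmLs×1, WmlS×1, Wmls×1, wMLS×1, wMLs×1, wMlS×1, wMls×1, wmLS×1, wmLs×1, wmlS×1, wmls×1
WwMmLlSs gametes: WMLS×1, WMLs×1, WMlS×1, WMls×1, WmLS×1, WmLs×1, WmlS×1, Wmls×1, wMLS×1, wMLs×1, wMlS×1, wMls×1, wmLS×1, wmLs×1, wmlS×1, wmls×1
WwMmLlSs×WwMmLlSs grid (16·16=256): WWMMLLSS=1 WWMMLLSs=2 WWMMLLss=1 WWMMLlSS=2 WWMMLlSs=4 WWMMLlss=2 WWMMllSS=1 WWMMllSs=2 WWMMllss=1 WWMmLLSS=2 WWMmLLSs=4 WWMmLLss=2 WWMmLlSS=4 WWMmLlSs=8 WWMmLlss=4 WWMmllSS=2 WWMmllSs=4 WWMmllss=2 WWmmLLSS=1 WWmmLLSs=2 WWmmLLss=1 WWmmLlSS=2 WWmmLlSs=4 WWmmLlss=2 WWmmllSS=1 WWmmllSs=2 WWmmllss=1 WwMMLLSS=2 WwMMLLSs=4 WwMMLLss=2 WwMMLlSS=4 WwMMLlSs=8 WwMMLlss=4 WwMMllSS=2 WwMMllSs=4 WwMMllss=2 WwMmLLSS=4 WwMmLLSs=8 WwMmLLss=4 WwMmLlSS=8 WwMmLlSs=16 WwMmLlss=8 WwMmllSS=4 WwMmllSs=8 WwMmllss=4 WwmmLLSS=2 WwmmLLSs=4 WwmmLLss=2 WwmmLlSS=4 WwmmLlSs=8 WwmmLlss=4 WwmmllSS=2 WwmmllSs=4 Wwmmllss=2 wwMMLLSS=1 wwMMLLSs=2 wwMMLLss=1 wwMMLlSS=2 wwMMLlSs=4 wwMMLlss=2 wwMMllSS=1 wwMMllSs=2 wwMMllss=1 wwMmLLSS=2 wwMmLLSs=4 wwMmLLss=2 wwMmLlSS=4 wwMmLlSs=8 wwMmLlss=4 wwMmllSS=2 wwMmllSs=4 wwMmllss=2 wwmmLLSS=1 wwmmLLSs=2 wwmmLLss=1 wwmmLlSS=2 wwmmLlSs=4 wwmmLlss=2 wwmmllSS=1 wwmmllSs=2 wwmmllss=1
W_ M_ L_ ss hits 27/256; gcd=1; 27÷1/256÷1 = 27/256

P(W_ M_ L_ ss) = 27/256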